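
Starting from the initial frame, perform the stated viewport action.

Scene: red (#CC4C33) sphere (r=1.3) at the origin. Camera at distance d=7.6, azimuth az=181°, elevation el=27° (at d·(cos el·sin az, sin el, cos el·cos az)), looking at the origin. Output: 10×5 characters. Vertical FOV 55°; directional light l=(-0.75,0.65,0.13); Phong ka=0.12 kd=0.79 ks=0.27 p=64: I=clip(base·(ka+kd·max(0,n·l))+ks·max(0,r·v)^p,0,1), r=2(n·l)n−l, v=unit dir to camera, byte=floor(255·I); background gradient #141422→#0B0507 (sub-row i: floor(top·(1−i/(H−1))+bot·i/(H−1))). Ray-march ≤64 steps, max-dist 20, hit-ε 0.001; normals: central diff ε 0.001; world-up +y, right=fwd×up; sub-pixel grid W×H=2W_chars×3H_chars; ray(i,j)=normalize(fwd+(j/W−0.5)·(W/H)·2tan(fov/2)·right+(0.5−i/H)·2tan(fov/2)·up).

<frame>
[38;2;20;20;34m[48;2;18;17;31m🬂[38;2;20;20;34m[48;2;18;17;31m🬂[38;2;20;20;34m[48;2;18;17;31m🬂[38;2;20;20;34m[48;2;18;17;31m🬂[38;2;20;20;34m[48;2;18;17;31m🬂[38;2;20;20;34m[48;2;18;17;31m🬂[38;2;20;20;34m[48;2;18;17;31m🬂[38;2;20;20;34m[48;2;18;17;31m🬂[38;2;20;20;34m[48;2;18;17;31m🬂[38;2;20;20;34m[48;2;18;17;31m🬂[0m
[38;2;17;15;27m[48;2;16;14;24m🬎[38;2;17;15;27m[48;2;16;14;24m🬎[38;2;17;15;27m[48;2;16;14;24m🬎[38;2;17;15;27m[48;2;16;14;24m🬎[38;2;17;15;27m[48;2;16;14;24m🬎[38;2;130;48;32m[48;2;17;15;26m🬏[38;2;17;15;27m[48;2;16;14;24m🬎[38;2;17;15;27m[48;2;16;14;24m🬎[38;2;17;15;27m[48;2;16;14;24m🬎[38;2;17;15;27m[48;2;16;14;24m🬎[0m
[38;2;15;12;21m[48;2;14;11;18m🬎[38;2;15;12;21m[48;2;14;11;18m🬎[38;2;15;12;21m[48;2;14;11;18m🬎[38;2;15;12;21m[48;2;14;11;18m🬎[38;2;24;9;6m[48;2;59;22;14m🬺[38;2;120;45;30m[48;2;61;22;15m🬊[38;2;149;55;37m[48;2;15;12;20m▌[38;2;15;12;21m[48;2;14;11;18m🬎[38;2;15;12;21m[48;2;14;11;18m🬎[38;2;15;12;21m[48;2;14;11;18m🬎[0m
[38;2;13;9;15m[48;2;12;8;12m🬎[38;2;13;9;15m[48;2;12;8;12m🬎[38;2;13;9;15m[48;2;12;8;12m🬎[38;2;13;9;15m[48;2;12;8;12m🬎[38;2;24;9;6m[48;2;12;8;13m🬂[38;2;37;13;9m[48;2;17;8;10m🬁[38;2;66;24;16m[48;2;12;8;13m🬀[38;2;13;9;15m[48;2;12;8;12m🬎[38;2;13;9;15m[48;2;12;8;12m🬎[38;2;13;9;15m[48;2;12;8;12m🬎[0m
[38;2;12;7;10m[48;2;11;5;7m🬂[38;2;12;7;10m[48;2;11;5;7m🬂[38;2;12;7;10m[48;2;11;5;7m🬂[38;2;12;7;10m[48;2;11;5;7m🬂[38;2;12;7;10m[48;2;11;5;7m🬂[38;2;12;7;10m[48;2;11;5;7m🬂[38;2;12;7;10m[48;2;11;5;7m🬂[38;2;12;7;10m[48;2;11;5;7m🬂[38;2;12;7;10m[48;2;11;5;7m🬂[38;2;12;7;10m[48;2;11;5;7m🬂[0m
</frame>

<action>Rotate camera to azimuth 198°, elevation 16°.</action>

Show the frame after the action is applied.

<frame>
[38;2;20;20;34m[48;2;18;17;31m🬂[38;2;20;20;34m[48;2;18;17;31m🬂[38;2;20;20;34m[48;2;18;17;31m🬂[38;2;20;20;34m[48;2;18;17;31m🬂[38;2;20;20;34m[48;2;18;17;31m🬂[38;2;20;20;34m[48;2;18;17;31m🬂[38;2;20;20;34m[48;2;18;17;31m🬂[38;2;20;20;34m[48;2;18;17;31m🬂[38;2;20;20;34m[48;2;18;17;31m🬂[38;2;20;20;34m[48;2;18;17;31m🬂[0m
[38;2;17;15;27m[48;2;16;14;24m🬎[38;2;17;15;27m[48;2;16;14;24m🬎[38;2;17;15;27m[48;2;16;14;24m🬎[38;2;17;15;27m[48;2;16;14;24m🬎[38;2;17;15;27m[48;2;16;14;24m🬎[38;2;128;47;32m[48;2;17;15;26m🬏[38;2;17;15;27m[48;2;16;14;24m🬎[38;2;17;15;27m[48;2;16;14;24m🬎[38;2;17;15;27m[48;2;16;14;24m🬎[38;2;17;15;27m[48;2;16;14;24m🬎[0m
[38;2;15;12;21m[48;2;14;11;18m🬎[38;2;15;12;21m[48;2;14;11;18m🬎[38;2;15;12;21m[48;2;14;11;18m🬎[38;2;15;12;21m[48;2;14;11;18m🬎[38;2;27;10;6m[48;2;67;25;16m🬺[38;2;130;48;32m[48;2;76;28;18m🬊[38;2;156;58;38m[48;2;15;12;20m▌[38;2;15;12;21m[48;2;14;11;18m🬎[38;2;15;12;21m[48;2;14;11;18m🬎[38;2;15;12;21m[48;2;14;11;18m🬎[0m
[38;2;13;9;15m[48;2;12;8;12m🬎[38;2;13;9;15m[48;2;12;8;12m🬎[38;2;13;9;15m[48;2;12;8;12m🬎[38;2;13;9;15m[48;2;12;8;12m🬎[38;2;24;9;6m[48;2;12;8;13m🬂[38;2;51;19;12m[48;2;17;8;10m🬁[38;2;73;27;18m[48;2;12;8;13m🬀[38;2;13;9;15m[48;2;12;8;12m🬎[38;2;13;9;15m[48;2;12;8;12m🬎[38;2;13;9;15m[48;2;12;8;12m🬎[0m
[38;2;12;7;10m[48;2;11;5;7m🬂[38;2;12;7;10m[48;2;11;5;7m🬂[38;2;12;7;10m[48;2;11;5;7m🬂[38;2;12;7;10m[48;2;11;5;7m🬂[38;2;12;7;10m[48;2;11;5;7m🬂[38;2;12;7;10m[48;2;11;5;7m🬂[38;2;12;7;10m[48;2;11;5;7m🬂[38;2;12;7;10m[48;2;11;5;7m🬂[38;2;12;7;10m[48;2;11;5;7m🬂[38;2;12;7;10m[48;2;11;5;7m🬂[0m
</frame>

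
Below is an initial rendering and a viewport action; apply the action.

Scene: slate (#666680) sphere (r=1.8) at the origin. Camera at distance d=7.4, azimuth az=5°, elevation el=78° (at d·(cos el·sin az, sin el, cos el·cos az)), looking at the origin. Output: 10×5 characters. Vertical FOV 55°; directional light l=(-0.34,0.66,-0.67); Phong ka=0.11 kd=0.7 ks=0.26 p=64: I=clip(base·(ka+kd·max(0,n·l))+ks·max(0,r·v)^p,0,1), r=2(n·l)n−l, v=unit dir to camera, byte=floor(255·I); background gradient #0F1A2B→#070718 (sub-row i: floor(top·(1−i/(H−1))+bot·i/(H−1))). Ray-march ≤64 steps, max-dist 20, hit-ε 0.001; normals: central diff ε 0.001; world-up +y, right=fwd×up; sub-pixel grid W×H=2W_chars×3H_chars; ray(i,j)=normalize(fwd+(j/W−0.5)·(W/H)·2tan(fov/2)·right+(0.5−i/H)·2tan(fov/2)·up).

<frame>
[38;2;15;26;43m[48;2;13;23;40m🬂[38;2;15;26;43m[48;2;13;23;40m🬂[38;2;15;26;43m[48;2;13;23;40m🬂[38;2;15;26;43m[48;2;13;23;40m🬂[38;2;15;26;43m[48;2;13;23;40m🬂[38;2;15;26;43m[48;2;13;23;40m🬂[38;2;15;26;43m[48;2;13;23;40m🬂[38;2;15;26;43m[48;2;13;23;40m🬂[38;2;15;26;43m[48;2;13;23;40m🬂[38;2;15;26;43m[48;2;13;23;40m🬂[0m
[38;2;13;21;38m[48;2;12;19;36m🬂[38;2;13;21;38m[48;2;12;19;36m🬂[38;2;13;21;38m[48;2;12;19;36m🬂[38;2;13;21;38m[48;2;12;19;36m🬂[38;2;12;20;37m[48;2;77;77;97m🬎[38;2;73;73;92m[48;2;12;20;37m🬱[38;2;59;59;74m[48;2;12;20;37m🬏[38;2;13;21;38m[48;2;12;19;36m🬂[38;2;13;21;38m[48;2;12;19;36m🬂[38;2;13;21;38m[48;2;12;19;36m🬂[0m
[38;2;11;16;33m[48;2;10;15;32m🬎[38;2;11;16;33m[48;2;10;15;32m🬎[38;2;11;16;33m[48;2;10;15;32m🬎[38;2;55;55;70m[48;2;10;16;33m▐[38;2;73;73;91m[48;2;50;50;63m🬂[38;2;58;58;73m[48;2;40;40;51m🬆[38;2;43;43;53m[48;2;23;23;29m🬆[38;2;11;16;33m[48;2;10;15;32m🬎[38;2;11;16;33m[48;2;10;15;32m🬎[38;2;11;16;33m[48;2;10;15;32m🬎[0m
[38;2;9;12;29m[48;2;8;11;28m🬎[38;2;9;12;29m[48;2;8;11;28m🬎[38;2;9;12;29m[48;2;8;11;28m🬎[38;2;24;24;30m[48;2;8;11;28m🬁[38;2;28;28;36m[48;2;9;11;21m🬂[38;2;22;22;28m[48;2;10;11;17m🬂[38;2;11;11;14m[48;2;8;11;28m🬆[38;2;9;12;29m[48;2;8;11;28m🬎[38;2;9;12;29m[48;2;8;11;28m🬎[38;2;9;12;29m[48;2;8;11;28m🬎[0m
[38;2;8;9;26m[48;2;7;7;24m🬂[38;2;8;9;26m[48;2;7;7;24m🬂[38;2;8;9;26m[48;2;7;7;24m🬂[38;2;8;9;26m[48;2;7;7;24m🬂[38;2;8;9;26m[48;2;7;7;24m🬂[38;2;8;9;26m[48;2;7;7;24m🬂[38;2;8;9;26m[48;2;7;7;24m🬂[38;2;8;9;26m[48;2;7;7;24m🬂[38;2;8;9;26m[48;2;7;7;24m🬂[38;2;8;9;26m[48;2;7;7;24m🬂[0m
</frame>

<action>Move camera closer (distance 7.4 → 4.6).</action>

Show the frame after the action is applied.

<frame>
[38;2;15;26;43m[48;2;13;23;40m🬂[38;2;15;26;43m[48;2;13;23;40m🬂[38;2;15;26;43m[48;2;13;23;40m🬂[38;2;15;26;43m[48;2;13;23;40m🬂[38;2;14;25;42m[48;2;80;80;101m🬎[38;2;14;25;42m[48;2;75;75;95m🬎[38;2;71;71;89m[48;2;14;24;41m🬏[38;2;15;26;43m[48;2;13;23;40m🬂[38;2;15;26;43m[48;2;13;23;40m🬂[38;2;15;26;43m[48;2;13;23;40m🬂[0m
[38;2;13;21;38m[48;2;12;19;36m🬂[38;2;13;21;38m[48;2;12;19;36m🬂[38;2;69;69;87m[48;2;12;20;37m🬦[38;2;75;75;94m[48;2;66;66;84m🬎[38;2;125;125;142m[48;2;73;73;91m🬇[38;2;71;71;89m[48;2;61;61;77m🬆[38;2;63;63;80m[48;2;55;55;69m🬆[38;2;48;48;60m[48;2;13;21;38m🬺[38;2;13;21;38m[48;2;12;19;36m🬂[38;2;13;21;38m[48;2;12;19;36m🬂[0m
[38;2;11;16;33m[48;2;10;15;32m🬎[38;2;11;16;33m[48;2;10;15;32m🬎[38;2;11;17;34m[48;2;51;51;64m🬀[38;2;59;59;74m[48;2;50;50;63m🬆[38;2;56;56;71m[48;2;48;48;60m🬆[38;2;53;53;66m[48;2;43;43;54m🬆[38;2;47;47;59m[48;2;37;37;47m🬆[38;2;38;38;48m[48;2;27;27;34m🬆[38;2;10;16;33m[48;2;14;14;18m🬨[38;2;11;16;33m[48;2;10;15;32m🬎[0m
[38;2;9;12;29m[48;2;8;11;28m🬎[38;2;9;12;29m[48;2;8;11;28m🬎[38;2;34;34;43m[48;2;9;12;25m🬉[38;2;36;36;46m[48;2;22;22;28m🬎[38;2;35;35;44m[48;2;22;22;28m🬎[38;2;33;33;41m[48;2;21;21;27m🬆[38;2;27;27;34m[48;2;14;14;18m🬆[38;2;22;22;28m[48;2;12;12;15m🬀[38;2;9;12;29m[48;2;8;11;28m🬎[38;2;9;12;29m[48;2;8;11;28m🬎[0m
[38;2;8;9;26m[48;2;7;7;24m🬂[38;2;8;9;26m[48;2;7;7;24m🬂[38;2;8;9;26m[48;2;7;7;24m🬂[38;2;11;11;14m[48;2;7;7;24m🬂[38;2;11;11;14m[48;2;7;7;24m🬎[38;2;11;11;14m[48;2;7;7;24m🬎[38;2;11;11;14m[48;2;7;7;24m🬆[38;2;11;11;14m[48;2;7;7;24m🬀[38;2;8;9;26m[48;2;7;7;24m🬂[38;2;8;9;26m[48;2;7;7;24m🬂[0m
</frame>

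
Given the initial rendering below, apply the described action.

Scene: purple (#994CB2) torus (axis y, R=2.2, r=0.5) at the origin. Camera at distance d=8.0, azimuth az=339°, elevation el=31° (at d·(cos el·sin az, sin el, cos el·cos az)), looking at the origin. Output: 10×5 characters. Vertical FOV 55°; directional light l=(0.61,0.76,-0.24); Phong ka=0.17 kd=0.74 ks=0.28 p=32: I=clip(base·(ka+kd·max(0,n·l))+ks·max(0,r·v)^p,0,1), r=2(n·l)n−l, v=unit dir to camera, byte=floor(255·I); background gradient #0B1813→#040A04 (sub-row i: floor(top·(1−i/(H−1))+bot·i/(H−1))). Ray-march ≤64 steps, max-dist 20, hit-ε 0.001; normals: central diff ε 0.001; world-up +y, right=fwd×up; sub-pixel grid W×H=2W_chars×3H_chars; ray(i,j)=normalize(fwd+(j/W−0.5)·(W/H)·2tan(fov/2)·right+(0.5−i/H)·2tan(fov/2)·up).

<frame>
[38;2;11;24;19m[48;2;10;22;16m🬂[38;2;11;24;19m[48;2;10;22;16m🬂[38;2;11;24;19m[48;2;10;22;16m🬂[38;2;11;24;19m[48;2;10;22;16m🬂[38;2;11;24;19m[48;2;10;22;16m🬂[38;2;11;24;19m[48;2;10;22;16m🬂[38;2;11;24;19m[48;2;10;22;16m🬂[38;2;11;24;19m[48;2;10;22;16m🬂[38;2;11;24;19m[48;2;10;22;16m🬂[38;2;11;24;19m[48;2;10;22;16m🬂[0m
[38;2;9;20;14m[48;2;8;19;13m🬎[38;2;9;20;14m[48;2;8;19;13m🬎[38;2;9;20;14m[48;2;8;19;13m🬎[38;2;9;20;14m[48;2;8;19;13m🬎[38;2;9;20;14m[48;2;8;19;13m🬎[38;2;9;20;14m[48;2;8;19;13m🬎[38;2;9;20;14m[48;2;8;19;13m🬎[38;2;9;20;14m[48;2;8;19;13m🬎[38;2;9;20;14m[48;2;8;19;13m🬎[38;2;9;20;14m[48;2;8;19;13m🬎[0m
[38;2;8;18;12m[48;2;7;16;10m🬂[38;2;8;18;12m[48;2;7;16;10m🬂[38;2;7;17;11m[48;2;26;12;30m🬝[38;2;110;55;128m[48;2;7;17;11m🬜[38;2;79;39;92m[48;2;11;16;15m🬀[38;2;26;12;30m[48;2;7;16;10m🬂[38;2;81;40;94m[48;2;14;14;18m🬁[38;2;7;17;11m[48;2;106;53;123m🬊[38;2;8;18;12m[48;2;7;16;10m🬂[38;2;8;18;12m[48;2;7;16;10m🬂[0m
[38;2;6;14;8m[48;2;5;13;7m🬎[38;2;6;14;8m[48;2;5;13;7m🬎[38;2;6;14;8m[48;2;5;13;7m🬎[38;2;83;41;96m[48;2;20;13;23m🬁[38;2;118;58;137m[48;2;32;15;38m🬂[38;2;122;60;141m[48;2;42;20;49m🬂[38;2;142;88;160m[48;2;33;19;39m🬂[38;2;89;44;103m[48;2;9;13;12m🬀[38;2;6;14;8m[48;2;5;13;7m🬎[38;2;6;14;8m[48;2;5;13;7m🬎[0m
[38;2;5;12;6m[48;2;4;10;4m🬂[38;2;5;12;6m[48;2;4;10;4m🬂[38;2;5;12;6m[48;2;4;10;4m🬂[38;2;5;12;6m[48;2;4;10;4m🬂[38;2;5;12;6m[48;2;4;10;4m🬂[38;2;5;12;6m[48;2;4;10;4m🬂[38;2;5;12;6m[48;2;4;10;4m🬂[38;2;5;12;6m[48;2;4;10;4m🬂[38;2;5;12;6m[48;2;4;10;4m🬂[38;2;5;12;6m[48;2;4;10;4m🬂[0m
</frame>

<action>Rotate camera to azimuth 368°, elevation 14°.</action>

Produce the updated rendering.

<frame>
[38;2;11;24;19m[48;2;10;22;16m🬂[38;2;11;24;19m[48;2;10;22;16m🬂[38;2;11;24;19m[48;2;10;22;16m🬂[38;2;11;24;19m[48;2;10;22;16m🬂[38;2;11;24;19m[48;2;10;22;16m🬂[38;2;11;24;19m[48;2;10;22;16m🬂[38;2;11;24;19m[48;2;10;22;16m🬂[38;2;11;24;19m[48;2;10;22;16m🬂[38;2;11;24;19m[48;2;10;22;16m🬂[38;2;11;24;19m[48;2;10;22;16m🬂[0m
[38;2;9;20;14m[48;2;8;19;13m🬎[38;2;9;20;14m[48;2;8;19;13m🬎[38;2;9;20;14m[48;2;8;19;13m🬎[38;2;9;20;14m[48;2;8;19;13m🬎[38;2;9;20;14m[48;2;8;19;13m🬎[38;2;9;20;14m[48;2;8;19;13m🬎[38;2;9;20;14m[48;2;8;19;13m🬎[38;2;9;20;14m[48;2;8;19;13m🬎[38;2;9;20;14m[48;2;8;19;13m🬎[38;2;9;20;14m[48;2;8;19;13m🬎[0m
[38;2;8;18;12m[48;2;7;16;10m🬂[38;2;8;18;12m[48;2;7;16;10m🬂[38;2;7;17;11m[48;2;26;12;30m🬝[38;2;24;18;29m[48;2;120;59;139m🬰[38;2;15;16;19m[48;2;75;37;87m🬊[38;2;17;15;21m[48;2;91;46;106m🬎[38;2;17;15;21m[48;2;145;96;162m🬎[38;2;103;51;120m[48;2;7;17;11m🬱[38;2;8;18;12m[48;2;7;16;10m🬂[38;2;8;18;12m[48;2;7;16;10m🬂[0m
[38;2;6;14;8m[48;2;5;13;7m🬎[38;2;6;14;8m[48;2;5;13;7m🬎[38;2;6;14;8m[48;2;5;13;7m🬎[38;2;26;12;30m[48;2;5;13;7m🬂[38;2;26;12;30m[48;2;5;13;7m🬊[38;2;27;13;32m[48;2;5;13;7m🬎[38;2;40;19;47m[48;2;5;13;7m🬂[38;2;36;18;42m[48;2;5;13;7m🬀[38;2;6;14;8m[48;2;5;13;7m🬎[38;2;6;14;8m[48;2;5;13;7m🬎[0m
[38;2;5;12;6m[48;2;4;10;4m🬂[38;2;5;12;6m[48;2;4;10;4m🬂[38;2;5;12;6m[48;2;4;10;4m🬂[38;2;5;12;6m[48;2;4;10;4m🬂[38;2;5;12;6m[48;2;4;10;4m🬂[38;2;5;12;6m[48;2;4;10;4m🬂[38;2;5;12;6m[48;2;4;10;4m🬂[38;2;5;12;6m[48;2;4;10;4m🬂[38;2;5;12;6m[48;2;4;10;4m🬂[38;2;5;12;6m[48;2;4;10;4m🬂[0m
</frame>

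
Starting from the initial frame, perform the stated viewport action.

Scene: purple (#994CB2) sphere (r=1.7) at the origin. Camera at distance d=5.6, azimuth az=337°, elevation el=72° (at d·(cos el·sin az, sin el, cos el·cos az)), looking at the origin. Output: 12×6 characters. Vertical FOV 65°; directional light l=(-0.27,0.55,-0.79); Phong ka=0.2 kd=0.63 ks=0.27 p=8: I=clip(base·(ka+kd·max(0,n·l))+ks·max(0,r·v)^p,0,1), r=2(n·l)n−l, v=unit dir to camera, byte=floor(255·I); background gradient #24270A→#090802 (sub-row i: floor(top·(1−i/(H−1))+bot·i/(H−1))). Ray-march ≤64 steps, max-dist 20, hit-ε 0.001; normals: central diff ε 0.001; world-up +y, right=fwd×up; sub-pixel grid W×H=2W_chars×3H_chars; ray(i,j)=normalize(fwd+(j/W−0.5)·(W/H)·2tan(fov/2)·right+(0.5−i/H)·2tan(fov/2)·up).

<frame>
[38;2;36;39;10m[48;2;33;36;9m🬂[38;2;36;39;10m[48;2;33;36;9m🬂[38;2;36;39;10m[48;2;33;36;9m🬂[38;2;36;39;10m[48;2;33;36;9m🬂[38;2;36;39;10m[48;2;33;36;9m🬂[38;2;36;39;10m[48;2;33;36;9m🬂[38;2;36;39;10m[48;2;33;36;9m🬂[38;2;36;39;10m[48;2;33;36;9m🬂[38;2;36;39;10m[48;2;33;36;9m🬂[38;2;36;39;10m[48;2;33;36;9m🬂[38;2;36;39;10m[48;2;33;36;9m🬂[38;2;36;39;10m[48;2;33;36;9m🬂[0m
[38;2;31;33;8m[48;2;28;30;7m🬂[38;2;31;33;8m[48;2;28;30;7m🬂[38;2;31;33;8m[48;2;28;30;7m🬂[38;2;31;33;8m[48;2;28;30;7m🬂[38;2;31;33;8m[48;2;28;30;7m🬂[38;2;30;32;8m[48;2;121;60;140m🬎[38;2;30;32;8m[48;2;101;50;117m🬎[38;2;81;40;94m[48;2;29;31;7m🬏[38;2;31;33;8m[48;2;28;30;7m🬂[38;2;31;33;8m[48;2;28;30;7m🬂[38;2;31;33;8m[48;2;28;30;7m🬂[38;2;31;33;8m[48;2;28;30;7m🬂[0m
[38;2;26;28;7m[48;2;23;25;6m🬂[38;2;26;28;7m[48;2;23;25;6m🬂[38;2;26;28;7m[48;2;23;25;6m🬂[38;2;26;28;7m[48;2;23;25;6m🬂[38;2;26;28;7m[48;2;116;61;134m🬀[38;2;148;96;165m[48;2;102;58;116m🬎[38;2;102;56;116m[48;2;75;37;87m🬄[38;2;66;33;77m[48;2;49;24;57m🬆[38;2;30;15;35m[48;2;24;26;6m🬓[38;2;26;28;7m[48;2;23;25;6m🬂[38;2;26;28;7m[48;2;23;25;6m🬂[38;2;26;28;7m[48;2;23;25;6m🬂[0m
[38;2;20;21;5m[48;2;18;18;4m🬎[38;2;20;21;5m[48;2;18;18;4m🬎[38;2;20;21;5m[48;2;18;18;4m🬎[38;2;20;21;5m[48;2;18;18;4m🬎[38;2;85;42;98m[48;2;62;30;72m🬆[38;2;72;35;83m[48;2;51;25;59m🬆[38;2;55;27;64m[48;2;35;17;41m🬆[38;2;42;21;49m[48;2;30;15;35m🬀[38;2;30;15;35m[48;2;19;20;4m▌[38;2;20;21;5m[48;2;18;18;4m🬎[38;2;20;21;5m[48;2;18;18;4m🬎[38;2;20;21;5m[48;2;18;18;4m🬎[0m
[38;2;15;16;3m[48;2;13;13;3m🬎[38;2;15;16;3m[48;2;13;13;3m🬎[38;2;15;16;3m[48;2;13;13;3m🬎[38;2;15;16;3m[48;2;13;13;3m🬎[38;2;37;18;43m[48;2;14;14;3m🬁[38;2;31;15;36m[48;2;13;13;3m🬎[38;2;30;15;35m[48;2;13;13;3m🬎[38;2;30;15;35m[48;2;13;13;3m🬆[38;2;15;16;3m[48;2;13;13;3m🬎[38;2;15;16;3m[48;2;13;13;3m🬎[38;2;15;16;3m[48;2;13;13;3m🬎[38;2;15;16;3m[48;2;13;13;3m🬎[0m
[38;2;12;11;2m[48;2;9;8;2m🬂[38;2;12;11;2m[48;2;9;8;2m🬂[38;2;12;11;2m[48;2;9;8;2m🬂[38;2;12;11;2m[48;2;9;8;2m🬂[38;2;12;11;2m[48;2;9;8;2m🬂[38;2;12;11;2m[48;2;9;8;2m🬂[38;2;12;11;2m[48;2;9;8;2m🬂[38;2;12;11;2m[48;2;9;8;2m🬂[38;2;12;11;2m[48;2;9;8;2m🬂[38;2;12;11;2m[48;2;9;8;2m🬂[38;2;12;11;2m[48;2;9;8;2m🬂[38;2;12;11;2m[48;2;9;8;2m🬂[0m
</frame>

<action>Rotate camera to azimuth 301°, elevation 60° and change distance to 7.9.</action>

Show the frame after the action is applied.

<frame>
[38;2;36;39;10m[48;2;33;36;9m🬂[38;2;36;39;10m[48;2;33;36;9m🬂[38;2;36;39;10m[48;2;33;36;9m🬂[38;2;36;39;10m[48;2;33;36;9m🬂[38;2;36;39;10m[48;2;33;36;9m🬂[38;2;36;39;10m[48;2;33;36;9m🬂[38;2;36;39;10m[48;2;33;36;9m🬂[38;2;36;39;10m[48;2;33;36;9m🬂[38;2;36;39;10m[48;2;33;36;9m🬂[38;2;36;39;10m[48;2;33;36;9m🬂[38;2;36;39;10m[48;2;33;36;9m🬂[38;2;36;39;10m[48;2;33;36;9m🬂[0m
[38;2;31;33;8m[48;2;28;30;7m🬂[38;2;31;33;8m[48;2;28;30;7m🬂[38;2;31;33;8m[48;2;28;30;7m🬂[38;2;31;33;8m[48;2;28;30;7m🬂[38;2;31;33;8m[48;2;28;30;7m🬂[38;2;31;33;8m[48;2;28;30;7m🬂[38;2;31;33;8m[48;2;28;30;7m🬂[38;2;31;33;8m[48;2;28;30;7m🬂[38;2;31;33;8m[48;2;28;30;7m🬂[38;2;31;33;8m[48;2;28;30;7m🬂[38;2;31;33;8m[48;2;28;30;7m🬂[38;2;31;33;8m[48;2;28;30;7m🬂[0m
[38;2;26;28;7m[48;2;23;25;6m🬂[38;2;26;28;7m[48;2;23;25;6m🬂[38;2;26;28;7m[48;2;23;25;6m🬂[38;2;26;28;7m[48;2;23;25;6m🬂[38;2;26;28;7m[48;2;23;25;6m🬂[38;2;26;28;7m[48;2;132;77;150m🬂[38;2;26;28;7m[48;2;72;35;84m🬁[38;2;30;15;35m[48;2;24;26;6m🬓[38;2;26;28;7m[48;2;23;25;6m🬂[38;2;26;28;7m[48;2;23;25;6m🬂[38;2;26;28;7m[48;2;23;25;6m🬂[38;2;26;28;7m[48;2;23;25;6m🬂[0m
[38;2;20;21;5m[48;2;18;18;4m🬎[38;2;20;21;5m[48;2;18;18;4m🬎[38;2;20;21;5m[48;2;18;18;4m🬎[38;2;20;21;5m[48;2;18;18;4m🬎[38;2;117;58;136m[48;2;19;19;4m🬁[38;2;114;65;130m[48;2;74;37;87m🬂[38;2;62;30;72m[48;2;37;18;43m🬄[38;2;30;15;35m[48;2;19;19;4m🬕[38;2;20;21;5m[48;2;18;18;4m🬎[38;2;20;21;5m[48;2;18;18;4m🬎[38;2;20;21;5m[48;2;18;18;4m🬎[38;2;20;21;5m[48;2;18;18;4m🬎[0m
[38;2;15;16;3m[48;2;13;13;3m🬎[38;2;15;16;3m[48;2;13;13;3m🬎[38;2;15;16;3m[48;2;13;13;3m🬎[38;2;15;16;3m[48;2;13;13;3m🬎[38;2;15;16;3m[48;2;13;13;3m🬎[38;2;15;16;3m[48;2;13;13;3m🬎[38;2;30;15;35m[48;2;14;14;3m🬀[38;2;15;16;3m[48;2;13;13;3m🬎[38;2;15;16;3m[48;2;13;13;3m🬎[38;2;15;16;3m[48;2;13;13;3m🬎[38;2;15;16;3m[48;2;13;13;3m🬎[38;2;15;16;3m[48;2;13;13;3m🬎[0m
[38;2;12;11;2m[48;2;9;8;2m🬂[38;2;12;11;2m[48;2;9;8;2m🬂[38;2;12;11;2m[48;2;9;8;2m🬂[38;2;12;11;2m[48;2;9;8;2m🬂[38;2;12;11;2m[48;2;9;8;2m🬂[38;2;12;11;2m[48;2;9;8;2m🬂[38;2;12;11;2m[48;2;9;8;2m🬂[38;2;12;11;2m[48;2;9;8;2m🬂[38;2;12;11;2m[48;2;9;8;2m🬂[38;2;12;11;2m[48;2;9;8;2m🬂[38;2;12;11;2m[48;2;9;8;2m🬂[38;2;12;11;2m[48;2;9;8;2m🬂[0m
</frame>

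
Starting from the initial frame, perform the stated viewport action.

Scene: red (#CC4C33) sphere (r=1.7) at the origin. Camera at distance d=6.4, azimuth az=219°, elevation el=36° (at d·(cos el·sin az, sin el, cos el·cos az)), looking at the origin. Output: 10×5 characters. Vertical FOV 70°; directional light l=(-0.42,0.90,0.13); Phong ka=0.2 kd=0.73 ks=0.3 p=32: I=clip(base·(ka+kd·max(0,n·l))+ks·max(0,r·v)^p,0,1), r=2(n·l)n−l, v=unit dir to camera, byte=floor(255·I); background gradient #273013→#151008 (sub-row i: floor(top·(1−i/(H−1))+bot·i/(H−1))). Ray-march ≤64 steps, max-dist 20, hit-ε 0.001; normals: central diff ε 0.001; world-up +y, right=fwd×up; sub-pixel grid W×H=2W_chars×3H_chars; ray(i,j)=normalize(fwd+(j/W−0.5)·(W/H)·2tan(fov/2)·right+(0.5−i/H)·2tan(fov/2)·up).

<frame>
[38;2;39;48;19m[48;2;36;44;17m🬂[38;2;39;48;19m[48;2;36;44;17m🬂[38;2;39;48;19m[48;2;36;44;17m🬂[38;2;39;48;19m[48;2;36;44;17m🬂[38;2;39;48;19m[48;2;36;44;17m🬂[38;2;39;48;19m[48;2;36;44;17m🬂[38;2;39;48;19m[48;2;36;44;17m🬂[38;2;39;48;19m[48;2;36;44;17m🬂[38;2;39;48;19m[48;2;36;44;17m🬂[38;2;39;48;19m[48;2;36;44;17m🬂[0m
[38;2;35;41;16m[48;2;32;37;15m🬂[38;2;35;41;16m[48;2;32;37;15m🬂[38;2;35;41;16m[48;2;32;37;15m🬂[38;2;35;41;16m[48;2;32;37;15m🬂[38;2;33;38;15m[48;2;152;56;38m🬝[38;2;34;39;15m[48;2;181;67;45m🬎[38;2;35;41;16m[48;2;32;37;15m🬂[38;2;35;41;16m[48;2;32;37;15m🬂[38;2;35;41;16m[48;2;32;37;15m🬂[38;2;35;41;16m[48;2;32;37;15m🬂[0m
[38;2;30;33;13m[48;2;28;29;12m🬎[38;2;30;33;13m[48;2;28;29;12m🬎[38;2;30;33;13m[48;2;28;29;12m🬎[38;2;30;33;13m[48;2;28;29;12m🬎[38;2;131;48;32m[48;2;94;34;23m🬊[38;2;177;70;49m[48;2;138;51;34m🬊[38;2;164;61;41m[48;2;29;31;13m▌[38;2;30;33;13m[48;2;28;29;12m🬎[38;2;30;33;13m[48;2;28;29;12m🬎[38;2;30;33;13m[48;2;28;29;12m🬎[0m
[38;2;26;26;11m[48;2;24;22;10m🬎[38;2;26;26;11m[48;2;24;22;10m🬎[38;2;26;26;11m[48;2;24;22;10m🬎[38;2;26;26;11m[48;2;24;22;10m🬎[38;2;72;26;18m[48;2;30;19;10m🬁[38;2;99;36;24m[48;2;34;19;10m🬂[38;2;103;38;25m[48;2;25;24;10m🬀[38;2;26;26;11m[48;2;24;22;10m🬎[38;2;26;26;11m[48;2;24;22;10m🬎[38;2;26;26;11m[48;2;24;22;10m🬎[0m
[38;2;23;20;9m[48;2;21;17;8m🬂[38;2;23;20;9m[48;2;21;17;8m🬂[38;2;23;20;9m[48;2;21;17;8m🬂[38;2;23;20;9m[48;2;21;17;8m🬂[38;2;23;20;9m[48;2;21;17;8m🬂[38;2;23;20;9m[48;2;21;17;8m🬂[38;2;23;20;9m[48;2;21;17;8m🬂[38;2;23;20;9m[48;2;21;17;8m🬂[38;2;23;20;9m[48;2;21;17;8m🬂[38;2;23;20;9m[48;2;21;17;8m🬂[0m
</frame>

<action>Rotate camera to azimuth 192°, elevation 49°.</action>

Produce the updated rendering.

<frame>
[38;2;39;48;19m[48;2;36;44;17m🬂[38;2;39;48;19m[48;2;36;44;17m🬂[38;2;39;48;19m[48;2;36;44;17m🬂[38;2;39;48;19m[48;2;36;44;17m🬂[38;2;39;48;19m[48;2;36;44;17m🬂[38;2;39;48;19m[48;2;36;44;17m🬂[38;2;39;48;19m[48;2;36;44;17m🬂[38;2;39;48;19m[48;2;36;44;17m🬂[38;2;39;48;19m[48;2;36;44;17m🬂[38;2;39;48;19m[48;2;36;44;17m🬂[0m
[38;2;35;41;16m[48;2;32;37;15m🬂[38;2;35;41;16m[48;2;32;37;15m🬂[38;2;35;41;16m[48;2;32;37;15m🬂[38;2;35;41;16m[48;2;32;37;15m🬂[38;2;33;38;15m[48;2;148;55;37m🬝[38;2;34;39;15m[48;2;180;67;44m🬎[38;2;35;41;16m[48;2;32;37;15m🬂[38;2;35;41;16m[48;2;32;37;15m🬂[38;2;35;41;16m[48;2;32;37;15m🬂[38;2;35;41;16m[48;2;32;37;15m🬂[0m
[38;2;30;33;13m[48;2;28;29;12m🬎[38;2;30;33;13m[48;2;28;29;12m🬎[38;2;30;33;13m[48;2;28;29;12m🬎[38;2;30;33;13m[48;2;28;29;12m🬎[38;2;128;47;31m[48;2;91;33;22m🬊[38;2;177;71;50m[48;2;137;50;34m🬊[38;2;166;61;41m[48;2;29;31;13m▌[38;2;30;33;13m[48;2;28;29;12m🬎[38;2;30;33;13m[48;2;28;29;12m🬎[38;2;30;33;13m[48;2;28;29;12m🬎[0m
[38;2;26;26;11m[48;2;24;22;10m🬎[38;2;26;26;11m[48;2;24;22;10m🬎[38;2;26;26;11m[48;2;24;22;10m🬎[38;2;26;26;11m[48;2;24;22;10m🬎[38;2;70;26;17m[48;2;30;19;10m🬁[38;2;99;36;24m[48;2;35;19;10m🬂[38;2;106;39;26m[48;2;25;24;10m🬀[38;2;26;26;11m[48;2;24;22;10m🬎[38;2;26;26;11m[48;2;24;22;10m🬎[38;2;26;26;11m[48;2;24;22;10m🬎[0m
[38;2;23;20;9m[48;2;21;17;8m🬂[38;2;23;20;9m[48;2;21;17;8m🬂[38;2;23;20;9m[48;2;21;17;8m🬂[38;2;23;20;9m[48;2;21;17;8m🬂[38;2;23;20;9m[48;2;21;17;8m🬂[38;2;23;20;9m[48;2;21;17;8m🬂[38;2;23;20;9m[48;2;21;17;8m🬂[38;2;23;20;9m[48;2;21;17;8m🬂[38;2;23;20;9m[48;2;21;17;8m🬂[38;2;23;20;9m[48;2;21;17;8m🬂[0m
</frame>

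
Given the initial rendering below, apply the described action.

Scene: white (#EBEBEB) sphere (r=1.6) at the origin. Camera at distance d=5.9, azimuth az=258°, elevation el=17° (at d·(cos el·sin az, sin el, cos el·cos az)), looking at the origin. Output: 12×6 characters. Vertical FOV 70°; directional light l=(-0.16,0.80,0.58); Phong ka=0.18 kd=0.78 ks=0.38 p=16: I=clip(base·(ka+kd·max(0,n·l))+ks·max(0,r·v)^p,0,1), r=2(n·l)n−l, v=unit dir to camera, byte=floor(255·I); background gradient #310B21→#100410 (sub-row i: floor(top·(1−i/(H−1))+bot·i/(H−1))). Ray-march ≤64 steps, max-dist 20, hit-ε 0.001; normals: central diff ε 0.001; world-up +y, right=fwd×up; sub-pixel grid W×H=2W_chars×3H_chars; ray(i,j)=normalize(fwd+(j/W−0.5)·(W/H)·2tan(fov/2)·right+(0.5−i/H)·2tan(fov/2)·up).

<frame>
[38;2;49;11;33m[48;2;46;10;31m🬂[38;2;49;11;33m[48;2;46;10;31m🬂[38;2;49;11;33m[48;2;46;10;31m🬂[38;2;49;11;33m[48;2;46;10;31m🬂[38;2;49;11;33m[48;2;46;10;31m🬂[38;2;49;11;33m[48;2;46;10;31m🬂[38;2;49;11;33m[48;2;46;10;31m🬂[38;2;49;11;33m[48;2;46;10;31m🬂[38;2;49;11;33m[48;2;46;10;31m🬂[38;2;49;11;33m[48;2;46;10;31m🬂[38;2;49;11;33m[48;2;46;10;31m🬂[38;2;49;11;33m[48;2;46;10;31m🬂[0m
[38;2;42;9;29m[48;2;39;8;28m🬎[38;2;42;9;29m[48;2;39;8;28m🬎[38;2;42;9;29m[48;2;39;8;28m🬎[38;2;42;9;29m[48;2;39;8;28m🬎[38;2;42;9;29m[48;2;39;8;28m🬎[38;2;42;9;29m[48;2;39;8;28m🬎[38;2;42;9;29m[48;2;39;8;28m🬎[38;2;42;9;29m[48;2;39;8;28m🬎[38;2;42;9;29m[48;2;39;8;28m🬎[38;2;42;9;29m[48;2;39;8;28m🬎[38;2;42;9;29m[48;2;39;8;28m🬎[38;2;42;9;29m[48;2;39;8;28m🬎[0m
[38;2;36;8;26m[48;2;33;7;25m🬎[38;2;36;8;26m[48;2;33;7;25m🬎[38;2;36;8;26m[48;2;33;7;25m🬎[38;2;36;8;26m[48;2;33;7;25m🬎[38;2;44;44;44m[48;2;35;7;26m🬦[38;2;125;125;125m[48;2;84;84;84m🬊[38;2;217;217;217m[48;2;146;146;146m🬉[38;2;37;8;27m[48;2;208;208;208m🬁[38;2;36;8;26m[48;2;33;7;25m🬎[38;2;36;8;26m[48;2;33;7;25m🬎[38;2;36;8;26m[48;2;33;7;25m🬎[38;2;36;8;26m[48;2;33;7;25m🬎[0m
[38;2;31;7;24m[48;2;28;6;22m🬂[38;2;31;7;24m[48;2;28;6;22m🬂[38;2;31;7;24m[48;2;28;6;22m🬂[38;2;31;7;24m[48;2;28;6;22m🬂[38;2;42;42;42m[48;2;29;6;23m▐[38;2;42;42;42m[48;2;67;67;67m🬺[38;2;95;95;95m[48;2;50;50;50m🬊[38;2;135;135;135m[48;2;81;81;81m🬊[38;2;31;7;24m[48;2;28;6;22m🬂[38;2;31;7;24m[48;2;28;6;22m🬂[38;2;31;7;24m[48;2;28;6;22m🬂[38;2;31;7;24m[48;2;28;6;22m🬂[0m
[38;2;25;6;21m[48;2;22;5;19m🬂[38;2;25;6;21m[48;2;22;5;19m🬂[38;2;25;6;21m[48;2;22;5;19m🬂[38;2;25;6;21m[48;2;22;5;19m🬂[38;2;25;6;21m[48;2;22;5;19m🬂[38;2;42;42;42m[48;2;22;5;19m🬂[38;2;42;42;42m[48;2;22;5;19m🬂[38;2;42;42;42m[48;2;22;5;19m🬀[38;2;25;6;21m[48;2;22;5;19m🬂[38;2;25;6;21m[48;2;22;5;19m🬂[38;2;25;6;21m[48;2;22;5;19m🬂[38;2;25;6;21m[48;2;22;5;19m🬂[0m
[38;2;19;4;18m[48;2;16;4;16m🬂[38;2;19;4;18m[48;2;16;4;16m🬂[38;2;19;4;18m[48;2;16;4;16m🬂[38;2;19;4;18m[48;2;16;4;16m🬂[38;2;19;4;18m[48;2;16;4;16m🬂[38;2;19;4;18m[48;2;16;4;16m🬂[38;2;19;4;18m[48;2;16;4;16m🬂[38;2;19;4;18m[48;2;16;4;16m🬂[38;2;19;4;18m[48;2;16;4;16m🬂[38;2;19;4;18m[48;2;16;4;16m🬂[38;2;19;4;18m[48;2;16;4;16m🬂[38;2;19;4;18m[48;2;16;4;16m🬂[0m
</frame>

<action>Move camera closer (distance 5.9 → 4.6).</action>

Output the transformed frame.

<frame>
[38;2;49;11;33m[48;2;46;10;31m🬂[38;2;49;11;33m[48;2;46;10;31m🬂[38;2;49;11;33m[48;2;46;10;31m🬂[38;2;49;11;33m[48;2;46;10;31m🬂[38;2;49;11;33m[48;2;46;10;31m🬂[38;2;49;11;33m[48;2;46;10;31m🬂[38;2;49;11;33m[48;2;46;10;31m🬂[38;2;49;11;33m[48;2;46;10;31m🬂[38;2;49;11;33m[48;2;46;10;31m🬂[38;2;49;11;33m[48;2;46;10;31m🬂[38;2;49;11;33m[48;2;46;10;31m🬂[38;2;49;11;33m[48;2;46;10;31m🬂[0m
[38;2;42;9;29m[48;2;39;8;28m🬎[38;2;42;9;29m[48;2;39;8;28m🬎[38;2;42;9;29m[48;2;39;8;28m🬎[38;2;42;9;29m[48;2;39;8;28m🬎[38;2;42;9;29m[48;2;39;8;28m🬎[38;2;42;9;29m[48;2;141;141;141m🬎[38;2;42;9;29m[48;2;180;180;180m🬎[38;2;208;208;208m[48;2;41;8;29m🬏[38;2;42;9;29m[48;2;39;8;28m🬎[38;2;42;9;29m[48;2;39;8;28m🬎[38;2;42;9;29m[48;2;39;8;28m🬎[38;2;42;9;29m[48;2;39;8;28m🬎[0m
[38;2;36;8;26m[48;2;33;7;25m🬎[38;2;36;8;26m[48;2;33;7;25m🬎[38;2;36;8;26m[48;2;33;7;25m🬎[38;2;36;8;26m[48;2;33;7;25m🬎[38;2;44;37;42m[48;2;81;81;81m🬲[38;2;119;119;119m[48;2;88;88;88m🬊[38;2;183;183;183m[48;2;130;130;130m🬉[38;2;224;224;224m[48;2;156;156;156m🬎[38;2;186;186;186m[48;2;35;7;26m🬓[38;2;36;8;26m[48;2;33;7;25m🬎[38;2;36;8;26m[48;2;33;7;25m🬎[38;2;36;8;26m[48;2;33;7;25m🬎[0m
[38;2;31;7;24m[48;2;28;6;22m🬂[38;2;31;7;24m[48;2;28;6;22m🬂[38;2;31;7;24m[48;2;28;6;22m🬂[38;2;31;7;24m[48;2;28;6;22m🬂[38;2;42;42;42m[48;2;42;42;42m [38;2;74;74;74m[48;2;47;47;47m🬁[38;2;94;94;94m[48;2;60;60;60m🬊[38;2;124;124;124m[48;2;89;89;89m🬊[38;2;126;126;126m[48;2;29;6;23m▌[38;2;31;7;24m[48;2;28;6;22m🬂[38;2;31;7;24m[48;2;28;6;22m🬂[38;2;31;7;24m[48;2;28;6;22m🬂[0m
[38;2;25;6;21m[48;2;22;5;19m🬂[38;2;25;6;21m[48;2;22;5;19m🬂[38;2;25;6;21m[48;2;22;5;19m🬂[38;2;25;6;21m[48;2;22;5;19m🬂[38;2;42;42;42m[48;2;22;5;19m🬁[38;2;42;42;42m[48;2;21;5;19m🬎[38;2;42;42;42m[48;2;21;5;19m🬎[38;2;51;51;51m[48;2;21;5;19m🬆[38;2;25;6;21m[48;2;22;5;19m🬂[38;2;25;6;21m[48;2;22;5;19m🬂[38;2;25;6;21m[48;2;22;5;19m🬂[38;2;25;6;21m[48;2;22;5;19m🬂[0m
[38;2;19;4;18m[48;2;16;4;16m🬂[38;2;19;4;18m[48;2;16;4;16m🬂[38;2;19;4;18m[48;2;16;4;16m🬂[38;2;19;4;18m[48;2;16;4;16m🬂[38;2;19;4;18m[48;2;16;4;16m🬂[38;2;19;4;18m[48;2;16;4;16m🬂[38;2;19;4;18m[48;2;16;4;16m🬂[38;2;19;4;18m[48;2;16;4;16m🬂[38;2;19;4;18m[48;2;16;4;16m🬂[38;2;19;4;18m[48;2;16;4;16m🬂[38;2;19;4;18m[48;2;16;4;16m🬂[38;2;19;4;18m[48;2;16;4;16m🬂[0m
</frame>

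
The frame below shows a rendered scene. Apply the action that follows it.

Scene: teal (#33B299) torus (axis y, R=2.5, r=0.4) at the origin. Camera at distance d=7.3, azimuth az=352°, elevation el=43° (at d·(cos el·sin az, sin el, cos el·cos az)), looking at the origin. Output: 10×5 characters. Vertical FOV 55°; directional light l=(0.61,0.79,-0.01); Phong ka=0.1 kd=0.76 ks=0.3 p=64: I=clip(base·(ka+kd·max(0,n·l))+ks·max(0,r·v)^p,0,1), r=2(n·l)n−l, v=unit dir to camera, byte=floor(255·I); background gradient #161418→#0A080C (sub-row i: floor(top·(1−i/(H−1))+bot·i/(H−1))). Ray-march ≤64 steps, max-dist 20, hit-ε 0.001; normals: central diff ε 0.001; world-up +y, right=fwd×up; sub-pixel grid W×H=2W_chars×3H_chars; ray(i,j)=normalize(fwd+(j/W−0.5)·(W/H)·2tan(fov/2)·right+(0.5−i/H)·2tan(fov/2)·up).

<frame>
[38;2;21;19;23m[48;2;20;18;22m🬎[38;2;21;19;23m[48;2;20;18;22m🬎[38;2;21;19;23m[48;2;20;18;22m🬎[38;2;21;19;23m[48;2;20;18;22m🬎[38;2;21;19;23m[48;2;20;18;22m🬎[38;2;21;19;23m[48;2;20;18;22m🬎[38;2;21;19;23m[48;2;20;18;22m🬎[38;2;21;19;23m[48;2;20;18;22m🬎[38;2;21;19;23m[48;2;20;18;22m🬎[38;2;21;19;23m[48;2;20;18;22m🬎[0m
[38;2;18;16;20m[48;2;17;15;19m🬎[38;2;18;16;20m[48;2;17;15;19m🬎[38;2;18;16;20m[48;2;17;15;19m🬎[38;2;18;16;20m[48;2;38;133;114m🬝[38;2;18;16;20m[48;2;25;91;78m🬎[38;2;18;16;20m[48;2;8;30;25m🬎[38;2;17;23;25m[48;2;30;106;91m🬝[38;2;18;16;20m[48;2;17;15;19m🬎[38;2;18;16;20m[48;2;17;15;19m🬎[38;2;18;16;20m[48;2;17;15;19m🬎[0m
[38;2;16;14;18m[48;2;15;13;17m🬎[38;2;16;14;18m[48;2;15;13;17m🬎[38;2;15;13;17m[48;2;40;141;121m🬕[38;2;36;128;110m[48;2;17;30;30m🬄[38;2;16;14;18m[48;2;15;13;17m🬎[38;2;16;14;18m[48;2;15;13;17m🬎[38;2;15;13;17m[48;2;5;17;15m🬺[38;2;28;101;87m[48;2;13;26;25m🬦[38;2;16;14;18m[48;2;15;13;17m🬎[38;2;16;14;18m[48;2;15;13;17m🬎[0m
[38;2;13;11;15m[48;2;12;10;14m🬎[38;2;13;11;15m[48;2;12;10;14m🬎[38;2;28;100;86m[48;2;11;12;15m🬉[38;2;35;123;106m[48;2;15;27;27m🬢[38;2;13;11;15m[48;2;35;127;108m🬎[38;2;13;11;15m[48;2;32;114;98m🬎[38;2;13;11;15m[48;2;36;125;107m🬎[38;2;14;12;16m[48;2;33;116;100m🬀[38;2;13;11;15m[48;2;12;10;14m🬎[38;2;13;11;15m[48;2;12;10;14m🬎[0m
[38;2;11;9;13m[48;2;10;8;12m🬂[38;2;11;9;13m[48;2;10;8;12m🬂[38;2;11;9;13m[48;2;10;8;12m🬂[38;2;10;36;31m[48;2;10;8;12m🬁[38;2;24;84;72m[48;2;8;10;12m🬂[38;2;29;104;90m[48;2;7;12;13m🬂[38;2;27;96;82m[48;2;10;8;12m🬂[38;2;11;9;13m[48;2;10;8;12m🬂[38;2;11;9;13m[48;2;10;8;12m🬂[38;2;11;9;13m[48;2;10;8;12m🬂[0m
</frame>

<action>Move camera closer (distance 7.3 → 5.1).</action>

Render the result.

<frame>
[38;2;21;19;23m[48;2;20;18;22m🬎[38;2;21;19;23m[48;2;20;18;22m🬎[38;2;21;19;23m[48;2;20;18;22m🬎[38;2;21;19;23m[48;2;20;18;22m🬎[38;2;21;19;23m[48;2;20;18;22m🬎[38;2;21;19;23m[48;2;20;18;22m🬎[38;2;21;19;23m[48;2;20;18;22m🬎[38;2;21;19;23m[48;2;20;18;22m🬎[38;2;21;19;23m[48;2;20;18;22m🬎[38;2;21;19;23m[48;2;20;18;22m🬎[0m
[38;2;18;16;20m[48;2;17;15;19m🬎[38;2;18;16;20m[48;2;17;15;19m🬎[38;2;18;16;20m[48;2;43;138;119m🬎[38;2;17;28;28m[48;2;36;123;106m🬡[38;2;25;88;75m[48;2;15;16;19m🬋[38;2;13;48;42m[48;2;18;16;20m🬋[38;2;17;62;53m[48;2;12;17;18m🬋[38;2;32;113;97m[48;2;15;24;25m🬃[38;2;36;126;108m[48;2;18;16;20m🬏[38;2;18;16;20m[48;2;17;15;19m🬎[0m
[38;2;16;14;18m[48;2;15;13;17m🬎[38;2;16;14;18m[48;2;36;129;110m🬀[38;2;36;127;109m[48;2;17;32;31m🬆[38;2;16;14;18m[48;2;15;13;17m🬎[38;2;16;14;18m[48;2;15;13;17m🬎[38;2;16;14;18m[48;2;15;13;17m🬎[38;2;16;14;18m[48;2;15;13;17m🬎[38;2;15;13;17m[48;2;5;17;15m🬺[38;2;28;99;84m[48;2;9;32;28m🬉[38;2;38;134;115m[48;2;15;13;17m🬓[0m
[38;2;8;31;26m[48;2;9;13;15m🬇[38;2;39;139;119m[48;2;30;108;92m🬨[38;2;40;141;121m[48;2;13;11;15m🬏[38;2;13;11;15m[48;2;12;10;14m🬎[38;2;13;11;15m[48;2;12;10;14m🬎[38;2;13;11;15m[48;2;12;10;14m🬎[38;2;13;11;15m[48;2;12;10;14m🬎[38;2;13;11;15m[48;2;12;10;14m🬎[38;2;14;27;27m[48;2;25;91;78m🬆[38;2;40;139;119m[48;2;35;123;106m🬘[0m
[38;2;11;9;13m[48;2;10;8;12m🬂[38;2;24;86;74m[48;2;7;18;17m🬊[38;2;36;126;108m[48;2;24;86;74m🬎[38;2;11;9;13m[48;2;35;124;106m🬂[38;2;10;8;12m[48;2;34;121;104m🬊[38;2;10;8;12m[48;2;35;124;107m🬎[38;2;11;9;13m[48;2;31;110;94m🬂[38;2;11;9;13m[48;2;33;116;100m🬀[38;2;85;177;159m[48;2;33;117;100m🬅[38;2;34;121;104m[48;2;10;8;12m🬄[0m
</frame>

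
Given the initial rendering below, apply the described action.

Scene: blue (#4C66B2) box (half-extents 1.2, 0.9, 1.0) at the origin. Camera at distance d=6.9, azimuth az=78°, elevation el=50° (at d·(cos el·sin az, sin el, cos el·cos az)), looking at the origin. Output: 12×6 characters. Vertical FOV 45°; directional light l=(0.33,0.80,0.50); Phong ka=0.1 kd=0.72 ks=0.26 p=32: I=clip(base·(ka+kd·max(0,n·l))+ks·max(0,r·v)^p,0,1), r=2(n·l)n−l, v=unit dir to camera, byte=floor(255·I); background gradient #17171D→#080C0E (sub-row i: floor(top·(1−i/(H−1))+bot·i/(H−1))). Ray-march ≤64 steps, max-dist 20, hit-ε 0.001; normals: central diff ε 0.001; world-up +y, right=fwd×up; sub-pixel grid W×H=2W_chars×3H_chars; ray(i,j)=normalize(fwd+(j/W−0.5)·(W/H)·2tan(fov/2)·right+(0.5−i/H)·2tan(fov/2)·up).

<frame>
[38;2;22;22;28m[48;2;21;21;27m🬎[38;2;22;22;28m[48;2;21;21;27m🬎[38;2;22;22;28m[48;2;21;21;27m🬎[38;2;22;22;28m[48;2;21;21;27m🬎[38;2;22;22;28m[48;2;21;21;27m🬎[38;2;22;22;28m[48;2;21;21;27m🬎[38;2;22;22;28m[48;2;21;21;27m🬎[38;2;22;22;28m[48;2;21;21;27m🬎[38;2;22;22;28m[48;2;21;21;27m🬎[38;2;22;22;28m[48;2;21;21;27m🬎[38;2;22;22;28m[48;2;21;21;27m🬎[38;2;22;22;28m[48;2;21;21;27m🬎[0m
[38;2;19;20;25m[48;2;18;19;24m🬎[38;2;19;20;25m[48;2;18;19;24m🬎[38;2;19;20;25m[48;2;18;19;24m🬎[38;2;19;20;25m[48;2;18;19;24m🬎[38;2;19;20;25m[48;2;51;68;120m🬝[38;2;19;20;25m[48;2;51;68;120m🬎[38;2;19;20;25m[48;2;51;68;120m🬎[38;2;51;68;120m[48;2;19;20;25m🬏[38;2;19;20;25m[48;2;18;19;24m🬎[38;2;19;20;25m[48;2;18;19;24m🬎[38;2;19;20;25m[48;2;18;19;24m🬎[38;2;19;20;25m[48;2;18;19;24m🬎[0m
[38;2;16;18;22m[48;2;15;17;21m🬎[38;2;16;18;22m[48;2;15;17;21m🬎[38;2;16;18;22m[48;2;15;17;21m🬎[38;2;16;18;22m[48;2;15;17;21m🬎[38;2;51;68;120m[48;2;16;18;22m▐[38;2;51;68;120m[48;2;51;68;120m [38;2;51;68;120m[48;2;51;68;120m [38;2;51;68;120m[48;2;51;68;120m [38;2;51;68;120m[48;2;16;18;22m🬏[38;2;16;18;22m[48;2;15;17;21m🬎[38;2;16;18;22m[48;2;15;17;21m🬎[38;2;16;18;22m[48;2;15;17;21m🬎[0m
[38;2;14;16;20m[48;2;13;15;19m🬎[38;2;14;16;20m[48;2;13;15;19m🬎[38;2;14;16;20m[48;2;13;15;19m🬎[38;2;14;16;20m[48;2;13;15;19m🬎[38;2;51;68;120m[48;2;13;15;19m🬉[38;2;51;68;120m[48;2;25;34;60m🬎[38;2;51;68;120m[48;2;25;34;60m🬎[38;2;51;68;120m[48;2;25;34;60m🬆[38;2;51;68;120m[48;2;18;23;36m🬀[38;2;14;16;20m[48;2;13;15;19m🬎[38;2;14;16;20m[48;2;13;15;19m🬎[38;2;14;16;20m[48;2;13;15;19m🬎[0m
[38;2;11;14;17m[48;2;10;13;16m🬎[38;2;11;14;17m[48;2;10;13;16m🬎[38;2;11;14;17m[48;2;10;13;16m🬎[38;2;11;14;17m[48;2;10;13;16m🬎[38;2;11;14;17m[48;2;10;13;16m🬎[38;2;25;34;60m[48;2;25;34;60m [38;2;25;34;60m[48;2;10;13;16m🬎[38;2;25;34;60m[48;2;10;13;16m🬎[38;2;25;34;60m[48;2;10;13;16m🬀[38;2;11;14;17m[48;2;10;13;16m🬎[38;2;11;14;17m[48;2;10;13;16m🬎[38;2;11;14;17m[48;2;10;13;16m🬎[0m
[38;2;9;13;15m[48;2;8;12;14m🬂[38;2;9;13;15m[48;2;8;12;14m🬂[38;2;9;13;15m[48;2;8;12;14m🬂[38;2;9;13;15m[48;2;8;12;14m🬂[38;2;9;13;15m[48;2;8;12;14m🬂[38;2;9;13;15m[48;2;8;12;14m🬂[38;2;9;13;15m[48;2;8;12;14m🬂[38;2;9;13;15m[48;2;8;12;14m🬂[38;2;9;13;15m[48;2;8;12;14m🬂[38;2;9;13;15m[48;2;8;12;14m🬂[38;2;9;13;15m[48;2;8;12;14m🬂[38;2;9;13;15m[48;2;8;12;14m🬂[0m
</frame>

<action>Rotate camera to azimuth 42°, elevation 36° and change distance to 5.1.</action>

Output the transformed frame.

<frame>
[38;2;22;22;28m[48;2;21;21;27m🬎[38;2;22;22;28m[48;2;21;21;27m🬎[38;2;22;22;28m[48;2;21;21;27m🬎[38;2;22;22;28m[48;2;21;21;27m🬎[38;2;22;22;28m[48;2;21;21;27m🬎[38;2;22;22;28m[48;2;21;21;27m🬎[38;2;22;22;28m[48;2;21;21;27m🬎[38;2;22;22;28m[48;2;21;21;27m🬎[38;2;22;22;28m[48;2;21;21;27m🬎[38;2;22;22;28m[48;2;21;21;27m🬎[38;2;22;22;28m[48;2;21;21;27m🬎[38;2;22;22;28m[48;2;21;21;27m🬎[0m
[38;2;19;20;25m[48;2;18;19;24m🬎[38;2;19;20;25m[48;2;18;19;24m🬎[38;2;19;20;25m[48;2;18;19;24m🬎[38;2;19;20;25m[48;2;51;68;120m🬎[38;2;19;20;25m[48;2;51;68;120m🬆[38;2;20;21;26m[48;2;51;68;120m🬀[38;2;20;21;26m[48;2;51;68;120m🬂[38;2;51;68;120m[48;2;19;20;25m🬱[38;2;19;20;25m[48;2;51;68;120m🬎[38;2;19;20;25m[48;2;18;19;24m🬎[38;2;19;20;25m[48;2;18;19;24m🬎[38;2;19;20;25m[48;2;18;19;24m🬎[0m
[38;2;16;18;22m[48;2;15;17;21m🬎[38;2;16;18;22m[48;2;15;17;21m🬎[38;2;34;46;81m[48;2;15;17;21m🬁[38;2;51;68;120m[48;2;34;46;81m🬂[38;2;51;68;120m[48;2;34;46;81m🬎[38;2;51;68;120m[48;2;51;68;120m [38;2;51;68;120m[48;2;51;68;120m [38;2;51;68;120m[48;2;51;68;120m [38;2;51;68;120m[48;2;25;34;60m🬝[38;2;51;68;120m[48;2;22;29;50m🬂[38;2;16;18;22m[48;2;15;17;21m🬎[38;2;16;18;22m[48;2;15;17;21m🬎[0m
[38;2;14;16;20m[48;2;13;15;19m🬎[38;2;14;16;20m[48;2;13;15;19m🬎[38;2;14;16;20m[48;2;13;15;19m🬎[38;2;34;46;81m[48;2;34;46;81m [38;2;34;46;81m[48;2;34;46;81m [38;2;34;46;81m[48;2;34;46;81m [38;2;51;68;120m[48;2;34;46;81m🬂[38;2;51;68;120m[48;2;25;34;60m🬂[38;2;25;34;60m[48;2;25;34;60m [38;2;25;34;60m[48;2;14;16;20m▌[38;2;14;16;20m[48;2;13;15;19m🬎[38;2;14;16;20m[48;2;13;15;19m🬎[0m
[38;2;11;14;17m[48;2;10;13;16m🬎[38;2;11;14;17m[48;2;10;13;16m🬎[38;2;11;14;17m[48;2;10;13;16m🬎[38;2;34;46;81m[48;2;10;13;16m🬁[38;2;34;46;81m[48;2;10;13;16m🬎[38;2;34;46;81m[48;2;34;46;81m [38;2;34;46;81m[48;2;34;46;81m [38;2;25;34;60m[48;2;25;34;60m [38;2;25;34;60m[48;2;10;13;16m🬝[38;2;25;34;60m[48;2;10;13;16m🬀[38;2;11;14;17m[48;2;10;13;16m🬎[38;2;11;14;17m[48;2;10;13;16m🬎[0m
[38;2;9;13;15m[48;2;8;12;14m🬂[38;2;9;13;15m[48;2;8;12;14m🬂[38;2;9;13;15m[48;2;8;12;14m🬂[38;2;9;13;15m[48;2;8;12;14m🬂[38;2;9;13;15m[48;2;8;12;14m🬂[38;2;34;46;81m[48;2;8;12;14m🬁[38;2;34;46;81m[48;2;8;12;14m🬬[38;2;25;34;60m[48;2;8;12;14m🬆[38;2;9;13;15m[48;2;8;12;14m🬂[38;2;9;13;15m[48;2;8;12;14m🬂[38;2;9;13;15m[48;2;8;12;14m🬂[38;2;9;13;15m[48;2;8;12;14m🬂[0m
</frame>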